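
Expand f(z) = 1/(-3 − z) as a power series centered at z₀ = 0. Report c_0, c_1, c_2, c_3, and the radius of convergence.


Let w = z − z₀, so z = z₀ + w.
Then -3 − z = -3 − (z₀ + w) = (-3 − z₀) − w = -3 − w.
f(z) = 1/(-3 − w) = (1/(-3)) · 1/(1 − w/(-3)) = Σ_{n≥0} w^n / (-3)^(n+1).
So c_n = 1/(-3)^(n+1):
  c_0 = 1/(-3)^1 = -1/3.
  c_1 = 1/(-3)^2 = 1/9.
  c_2 = 1/(-3)^3 = -1/27.
  c_3 = 1/(-3)^4 = 1/81.
The series is valid for |w/d| < 1, i.e. |z − z₀| < |d|.
Radius of convergence: R = |-3 − z₀| = |-3| = 3 (distance from z₀ to the singularity z = -3).

c_0 = -1/3, c_1 = 1/9, c_2 = -1/27, c_3 = 1/81; R = 3.


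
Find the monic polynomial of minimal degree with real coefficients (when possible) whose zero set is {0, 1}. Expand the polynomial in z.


The polynomial is p(z) = ∏_{α ∈ S} (z − α), where S = {0, 1}.
Expanding the product yields: p(z) = z^2 -z.
The resulting polynomial has degree 2 and real coefficients as required.

p(z) = z^2 -z.


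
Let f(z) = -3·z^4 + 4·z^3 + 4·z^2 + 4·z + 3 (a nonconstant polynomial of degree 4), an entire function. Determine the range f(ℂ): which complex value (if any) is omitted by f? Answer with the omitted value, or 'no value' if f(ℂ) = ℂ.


Little Picard bounds the complement of f(ℂ) to at most one point.
For every w ∈ ℂ, the equation p(z) − w = 0 is a nonconstant polynomial in z and hence has at least one root by the fundamental theorem of algebra. So p is surjective onto ℂ, omitting no value.

Omitted value: no value.


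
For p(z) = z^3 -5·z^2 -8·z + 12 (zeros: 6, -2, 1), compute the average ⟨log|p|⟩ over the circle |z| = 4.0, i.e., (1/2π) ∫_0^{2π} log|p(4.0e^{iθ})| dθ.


Zeros: -2, 1, 6; r = 4.0.
Inside |z| < r: -2, 1. Outside (|z| ≥ r): 6.
p(0) = 12, so log|p(0)| = log(12) = 2.4849.
Apply Jensen: I(r) = log|p(0)| + Σ_k log(r/|z_k|), summed over zeros inside |z| < r.
  log(r/|z_k|) for z_k = -2: log(4.0/2) = 0.6931
  log(r/|z_k|) for z_k = 1: log(4.0/1) = 1.3863
  Outside zeros (6) contribute nothing to the Jensen sum.
Sum over inside zeros: 2.0794.
I(r) = log|p(0)| + (inside sum) = 2.4849 + 2.0794 = 4.5643.
Note: since some zeros are outside |z| ≤ r, the simplified n·log(r) form does NOT apply — only the inside zeros contribute.

I(r) ≈ 4.5643.


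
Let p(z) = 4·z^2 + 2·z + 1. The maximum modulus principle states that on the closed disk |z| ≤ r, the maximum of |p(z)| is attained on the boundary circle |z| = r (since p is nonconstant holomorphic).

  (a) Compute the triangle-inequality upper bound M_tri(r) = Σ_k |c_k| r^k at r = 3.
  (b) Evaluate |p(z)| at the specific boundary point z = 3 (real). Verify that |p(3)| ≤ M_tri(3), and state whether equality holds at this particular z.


Coefficients: c_0 = 1, c_1 = 2, c_2 = 4. Radius r = 3.
Part (a). Triangle bound: M_tri(r) = Σ_k |c_k| r^k
  = |1|·3^0 + |2|·3^1 + |4|·3^2
  = 1 + 6 + 36 = 43.
This bounds M(r) := max_{|z|=r} |p(z)| from above; equality holds iff all terms c_k z^k can be made to align in phase at a single z on |z|=r.
Part (b). At z = 3 (real, on the circle |z| = r):
  p(3) = (1)·3^0 + (2)·3^1 + (4)·3^2 = 43.
  |p(3)| = 43.
Since all nonzero coefficients share the same sign, |p(3)| = 43 = M_tri(3); the triangle bound is attained at z = 3, so in fact M(r) = 43.

M_tri(3) = 43; |p(3)| = 43; equality at z=3: yes.


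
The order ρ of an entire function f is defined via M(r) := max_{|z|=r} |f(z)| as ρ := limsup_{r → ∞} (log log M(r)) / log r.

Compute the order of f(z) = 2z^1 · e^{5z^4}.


M(r) = max_{|z|=r} |2|·|z|^1·|e^{5z^4}| = 2·r^1 · e^{5r^4} (the factors attain their maxima compatibly on |z|=r). Then log M(r) = log 2 + 1·log r + 5r^4, dominated by the last term, so log log M(r) ~ 4·log r. The polynomial factor 2z^1 contributes only a log r term and does not affect the order. ρ = 4.
Therefore ρ = 4.

Order ρ = 4.


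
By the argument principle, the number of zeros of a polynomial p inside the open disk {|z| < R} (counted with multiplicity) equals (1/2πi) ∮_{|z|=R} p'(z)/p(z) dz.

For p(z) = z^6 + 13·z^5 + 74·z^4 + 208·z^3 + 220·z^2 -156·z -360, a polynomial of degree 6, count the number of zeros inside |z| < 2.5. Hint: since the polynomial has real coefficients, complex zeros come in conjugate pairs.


The zeros of p are: (-3 + 3i), (-3 - 3i), -2, 1, (-3 + 1i), (-3 - 1i).
Their magnitudes are: 4.243, 4.243, 2, 1, 3.162, 3.162.
Zeros with |z| < R = 2.5: -2, 1.
Count = 2.
By the argument principle, (1/2πi) ∮_{|z|=R} p'(z)/p(z) dz equals exactly this count.

Number of zeros inside |z| < 2.5: 2.


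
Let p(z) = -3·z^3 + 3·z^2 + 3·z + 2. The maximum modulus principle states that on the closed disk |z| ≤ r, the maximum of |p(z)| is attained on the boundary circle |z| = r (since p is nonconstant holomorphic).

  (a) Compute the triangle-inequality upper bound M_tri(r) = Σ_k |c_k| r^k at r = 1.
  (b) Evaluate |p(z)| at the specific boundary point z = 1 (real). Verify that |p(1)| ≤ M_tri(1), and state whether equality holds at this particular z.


Coefficients: c_0 = 2, c_1 = 3, c_2 = 3, c_3 = -3. Radius r = 1.
Part (a). Triangle bound: M_tri(r) = Σ_k |c_k| r^k
  = |2|·1^0 + |3|·1^1 + |3|·1^2 + |-3|·1^3
  = 2 + 3 + 3 + 3 = 11.
This bounds M(r) := max_{|z|=r} |p(z)| from above; equality holds iff all terms c_k z^k can be made to align in phase at a single z on |z|=r.
Part (b). At z = 1 (real, on the circle |z| = r):
  p(1) = (2)·1^0 + (3)·1^1 + (3)·1^2 + (-3)·1^3 = 5.
  |p(1)| = 5.
Check: |p(1)| = 5 ≤ 11 = M_tri(1). ✓ Equality does not hold at z = 1 (the coefficients have mixed signs, so the terms do not all align in phase there).

M_tri(1) = 11; |p(1)| = 5; equality at z=1: no.


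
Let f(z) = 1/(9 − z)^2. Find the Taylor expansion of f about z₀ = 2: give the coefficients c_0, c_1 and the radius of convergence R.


Let w = z − z₀, so z = z₀ + w.
Then 9 − z = 9 − (z₀ + w) = (9 − z₀) − w = 7 − w.
f(z) = 1/(7 − w)^2 = (1/(7)^2) · (1 − w/(7))^{−2}.
By the binomial series (1−u)^{−2} = Σ_{n≥0} C(n+1, 1) u^n for |u|<1, with u = w/(7):
  c_n = C(n+1, 1) / (7)^(n+2).
  c_0 = 1/(7)^2 = 1/49.
  c_1 = 2/(7)^3 = 2/343.
The series is valid for |w/d| < 1, i.e. |z − z₀| < |d|.
Radius of convergence: R = |9 − z₀| = |7| = 7 (distance from z₀ to the singularity z = 9).

c_0 = 1/49, c_1 = 2/343; R = 7.


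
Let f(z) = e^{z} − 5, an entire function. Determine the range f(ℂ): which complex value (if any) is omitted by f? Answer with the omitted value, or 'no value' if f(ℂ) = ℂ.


Little Picard bounds the complement of f(ℂ) to at most one point.
e^{z} is never zero on ℂ, so 1·e^{z} takes every value in ℂ ∖ {0}. Adding -5 shifts the range to ℂ ∖ {-5}. Thus f omits exactly the value -5.

Omitted value: -5.


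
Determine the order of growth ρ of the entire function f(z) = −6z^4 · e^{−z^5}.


M(r) = max_{|z|=r} |-6|·|z|^4·|e^{−z^5}| = 6·r^4 · e^{1r^5} (the factors attain their maxima compatibly on |z|=r). Then log M(r) = log 6 + 4·log r + 1r^5, dominated by the last term, so log log M(r) ~ 5·log r. The polynomial factor -6z^4 contributes only a log r term and does not affect the order. ρ = 5.
Therefore ρ = 5.

Order ρ = 5.


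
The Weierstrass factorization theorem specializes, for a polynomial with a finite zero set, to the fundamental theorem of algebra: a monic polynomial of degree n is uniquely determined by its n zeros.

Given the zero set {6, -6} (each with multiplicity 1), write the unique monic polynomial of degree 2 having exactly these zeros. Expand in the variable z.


The polynomial is p(z) = ∏_{α ∈ S} (z − α), where S = {6, -6}.
Expanding the product yields: p(z) = z^2 -36.
The resulting polynomial has degree 2 and real coefficients as required.

p(z) = z^2 -36.


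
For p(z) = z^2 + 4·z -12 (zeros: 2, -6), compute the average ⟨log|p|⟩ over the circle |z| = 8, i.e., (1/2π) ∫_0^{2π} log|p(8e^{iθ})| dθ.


Zeros: -6, 2; r = 8.
Inside |z| < r: -6, 2. Outside (|z| ≥ r): ∅.
p(0) = -12, so log|p(0)| = log(12) = 2.4849.
Apply Jensen: I(r) = log|p(0)| + Σ_k log(r/|z_k|), summed over zeros inside |z| < r.
  log(r/|z_k|) for z_k = 2: log(8/2) = 1.3863
  log(r/|z_k|) for z_k = -6: log(8/6) = 0.2877
Sum over inside zeros: 1.6740.
I(r) = log|p(0)| + (inside sum) = 2.4849 + 1.6740 = 4.1589.
Closed form (all zeros inside, monic): I(r) = n·log(r) = 2·log(8) = 4.1589. ✓

I(r) ≈ 4.1589.


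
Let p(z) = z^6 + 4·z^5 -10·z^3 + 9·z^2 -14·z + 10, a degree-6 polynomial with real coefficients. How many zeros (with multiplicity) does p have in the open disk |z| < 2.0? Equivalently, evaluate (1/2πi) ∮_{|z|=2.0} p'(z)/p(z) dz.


The zeros of p are: 1, (0 + 1i), (0 - 1i), (-3 + 1i), (-3 - 1i), 1.
Their magnitudes are: 1, 1, 1, 3.162, 3.162, 1.
Zeros with |z| < R = 2.0: 1, (0 + 1i), (0 - 1i), 1.
Count = 4.
By the argument principle, (1/2πi) ∮_{|z|=R} p'(z)/p(z) dz equals exactly this count.

Number of zeros inside |z| < 2.0: 4.


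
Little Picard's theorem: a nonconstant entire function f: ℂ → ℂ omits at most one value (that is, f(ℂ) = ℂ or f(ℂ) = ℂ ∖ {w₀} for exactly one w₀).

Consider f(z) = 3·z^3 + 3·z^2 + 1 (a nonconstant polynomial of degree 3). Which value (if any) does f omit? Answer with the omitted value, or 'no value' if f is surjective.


Little Picard bounds the complement of f(ℂ) to at most one point.
For every w ∈ ℂ, the equation p(z) − w = 0 is a nonconstant polynomial in z and hence has at least one root by the fundamental theorem of algebra. So p is surjective onto ℂ, omitting no value.

Omitted value: no value.


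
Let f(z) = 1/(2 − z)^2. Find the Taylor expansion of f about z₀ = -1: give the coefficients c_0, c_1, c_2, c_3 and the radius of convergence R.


Let w = z − z₀, so z = z₀ + w.
Then 2 − z = 2 − (z₀ + w) = (2 − z₀) − w = 3 − w.
f(z) = 1/(3 − w)^2 = (1/(3)^2) · (1 − w/(3))^{−2}.
By the binomial series (1−u)^{−2} = Σ_{n≥0} C(n+1, 1) u^n for |u|<1, with u = w/(3):
  c_n = C(n+1, 1) / (3)^(n+2).
  c_0 = 1/(3)^2 = 1/9.
  c_1 = 2/(3)^3 = 2/27.
  c_2 = 3/(3)^4 = 1/27.
  c_3 = 4/(3)^5 = 4/243.
The series is valid for |w/d| < 1, i.e. |z − z₀| < |d|.
Radius of convergence: R = |2 − z₀| = |3| = 3 (distance from z₀ to the singularity z = 2).

c_0 = 1/9, c_1 = 2/27, c_2 = 1/27, c_3 = 4/243; R = 3.


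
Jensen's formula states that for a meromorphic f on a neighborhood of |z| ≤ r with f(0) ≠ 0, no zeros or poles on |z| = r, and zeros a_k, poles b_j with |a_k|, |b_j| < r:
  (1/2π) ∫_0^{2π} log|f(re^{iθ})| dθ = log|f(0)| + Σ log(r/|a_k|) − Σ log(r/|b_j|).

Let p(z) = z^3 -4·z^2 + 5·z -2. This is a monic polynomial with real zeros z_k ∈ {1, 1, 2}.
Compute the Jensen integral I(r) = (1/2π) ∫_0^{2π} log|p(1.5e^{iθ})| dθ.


Zeros: 1, 1, 2; r = 1.5.
Inside |z| < r: 1, 1. Outside (|z| ≥ r): 2.
p(0) = -2, so log|p(0)| = log(2) = 0.6931.
Apply Jensen: I(r) = log|p(0)| + Σ_k log(r/|z_k|), summed over zeros inside |z| < r.
  log(r/|z_k|) for z_k = 1: log(1.5/1) = 0.4055
  log(r/|z_k|) for z_k = 1: log(1.5/1) = 0.4055
  Outside zeros (2) contribute nothing to the Jensen sum.
Sum over inside zeros: 0.8109.
I(r) = log|p(0)| + (inside sum) = 0.6931 + 0.8109 = 1.5041.
Note: since some zeros are outside |z| ≤ r, the simplified n·log(r) form does NOT apply — only the inside zeros contribute.

I(r) ≈ 1.5041.


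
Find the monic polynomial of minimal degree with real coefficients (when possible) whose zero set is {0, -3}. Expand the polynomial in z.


The polynomial is p(z) = ∏_{α ∈ S} (z − α), where S = {0, -3}.
Expanding the product yields: p(z) = z^2 + 3·z.
The resulting polynomial has degree 2 and real coefficients as required.

p(z) = z^2 + 3·z.


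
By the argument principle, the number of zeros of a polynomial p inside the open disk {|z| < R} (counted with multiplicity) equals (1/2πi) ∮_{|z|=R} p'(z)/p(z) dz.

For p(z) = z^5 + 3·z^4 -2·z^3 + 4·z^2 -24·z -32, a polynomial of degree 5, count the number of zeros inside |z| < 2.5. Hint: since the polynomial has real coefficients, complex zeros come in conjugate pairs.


The zeros of p are: (0 + 2i), (0 - 2i), 2, -1, -4.
Their magnitudes are: 2, 2, 2, 1, 4.
Zeros with |z| < R = 2.5: (0 + 2i), (0 - 2i), 2, -1.
Count = 4.
By the argument principle, (1/2πi) ∮_{|z|=R} p'(z)/p(z) dz equals exactly this count.

Number of zeros inside |z| < 2.5: 4.


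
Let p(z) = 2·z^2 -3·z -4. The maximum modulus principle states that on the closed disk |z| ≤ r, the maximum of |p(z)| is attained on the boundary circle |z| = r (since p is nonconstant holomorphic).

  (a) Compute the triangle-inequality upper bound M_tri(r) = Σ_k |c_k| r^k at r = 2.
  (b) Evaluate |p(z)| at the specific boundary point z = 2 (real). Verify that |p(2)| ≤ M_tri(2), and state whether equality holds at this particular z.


Coefficients: c_0 = -4, c_1 = -3, c_2 = 2. Radius r = 2.
Part (a). Triangle bound: M_tri(r) = Σ_k |c_k| r^k
  = |-4|·2^0 + |-3|·2^1 + |2|·2^2
  = 4 + 6 + 8 = 18.
This bounds M(r) := max_{|z|=r} |p(z)| from above; equality holds iff all terms c_k z^k can be made to align in phase at a single z on |z|=r.
Part (b). At z = 2 (real, on the circle |z| = r):
  p(2) = (-4)·2^0 + (-3)·2^1 + (2)·2^2 = -2.
  |p(2)| = 2.
Check: |p(2)| = 2 ≤ 18 = M_tri(2). ✓ Equality does not hold at z = 2 (the coefficients have mixed signs, so the terms do not all align in phase there).

M_tri(2) = 18; |p(2)| = 2; equality at z=2: no.


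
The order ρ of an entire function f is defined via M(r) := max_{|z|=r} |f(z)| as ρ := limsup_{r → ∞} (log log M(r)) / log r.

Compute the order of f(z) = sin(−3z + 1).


sin(w) is a linear combination of e^{iw} and e^{−iw} (or e^w, e^{−w} in the hyperbolic case), so |sin(w)| ≤ e^{|w|}. With w = −3z + 1, |w| ≤ 3|z| + 1 = 3r + 1 on |z| = r, giving M(r) ≤ e^{3r + 1}, so ρ ≤ 1. On a suitable ray (z = it for sin/cos; z = t for sinh/cosh, t real → ∞), |sin(−3z + 1)| grows like e^{3|t|}/2, so ρ ≥ 1. Hence ρ = 1.
Therefore ρ = 1.

Order ρ = 1.


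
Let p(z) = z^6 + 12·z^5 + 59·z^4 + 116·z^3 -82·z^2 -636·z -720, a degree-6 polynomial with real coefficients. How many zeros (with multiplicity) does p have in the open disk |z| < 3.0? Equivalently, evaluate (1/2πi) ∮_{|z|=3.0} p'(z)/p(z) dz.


The zeros of p are: (-3 + 3i), (-3 - 3i), 2, -4, (-2 + 1i), (-2 - 1i).
Their magnitudes are: 4.243, 4.243, 2, 4, 2.236, 2.236.
Zeros with |z| < R = 3.0: 2, (-2 + 1i), (-2 - 1i).
Count = 3.
By the argument principle, (1/2πi) ∮_{|z|=R} p'(z)/p(z) dz equals exactly this count.

Number of zeros inside |z| < 3.0: 3.


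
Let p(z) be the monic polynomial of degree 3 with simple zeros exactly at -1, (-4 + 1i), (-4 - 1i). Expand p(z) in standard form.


The polynomial is p(z) = ∏_{α ∈ S} (z − α), where S = {-1, (-4 + 1i), (-4 - 1i)}.
Expanding the product yields: p(z) = z^3 + 9·z^2 + 25·z + 17.
Note conjugate pairs combine to real quadratics: (z − (-4+1i))(z − (-4−1i)) = z² + 8z + 17.
The resulting polynomial has degree 3 and real coefficients as required.

p(z) = z^3 + 9·z^2 + 25·z + 17.


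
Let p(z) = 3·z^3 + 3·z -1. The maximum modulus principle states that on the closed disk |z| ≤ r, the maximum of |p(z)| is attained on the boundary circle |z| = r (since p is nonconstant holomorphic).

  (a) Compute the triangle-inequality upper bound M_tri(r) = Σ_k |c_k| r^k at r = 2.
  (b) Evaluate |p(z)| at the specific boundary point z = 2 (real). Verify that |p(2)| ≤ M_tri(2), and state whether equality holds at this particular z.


Coefficients: c_0 = -1, c_1 = 3, c_2 = 0, c_3 = 3. Radius r = 2.
Part (a). Triangle bound: M_tri(r) = Σ_k |c_k| r^k
  = |-1|·2^0 + |3|·2^1 + |0|·2^2 + |3|·2^3
  = 1 + 6 + 0 + 24 = 31.
This bounds M(r) := max_{|z|=r} |p(z)| from above; equality holds iff all terms c_k z^k can be made to align in phase at a single z on |z|=r.
Part (b). At z = 2 (real, on the circle |z| = r):
  p(2) = (-1)·2^0 + (3)·2^1 + (0)·2^2 + (3)·2^3 = 29.
  |p(2)| = 29.
Check: |p(2)| = 29 ≤ 31 = M_tri(2). ✓ Equality does not hold at z = 2 (the coefficients have mixed signs, so the terms do not all align in phase there).

M_tri(2) = 31; |p(2)| = 29; equality at z=2: no.


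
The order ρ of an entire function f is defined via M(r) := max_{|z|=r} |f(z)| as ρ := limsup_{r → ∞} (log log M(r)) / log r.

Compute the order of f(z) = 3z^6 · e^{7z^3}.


M(r) = max_{|z|=r} |3|·|z|^6·|e^{7z^3}| = 3·r^6 · e^{7r^3} (the factors attain their maxima compatibly on |z|=r). Then log M(r) = log 3 + 6·log r + 7r^3, dominated by the last term, so log log M(r) ~ 3·log r. The polynomial factor 3z^6 contributes only a log r term and does not affect the order. ρ = 3.
Therefore ρ = 3.

Order ρ = 3.


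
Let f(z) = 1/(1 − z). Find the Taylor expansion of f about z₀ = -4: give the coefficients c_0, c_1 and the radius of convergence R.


Let w = z − z₀, so z = z₀ + w.
Then 1 − z = 1 − (z₀ + w) = (1 − z₀) − w = 5 − w.
f(z) = 1/(5 − w) = (1/(5)) · 1/(1 − w/(5)) = Σ_{n≥0} w^n / (5)^(n+1).
So c_n = 1/(5)^(n+1):
  c_0 = 1/(5)^1 = 1/5.
  c_1 = 1/(5)^2 = 1/25.
The series is valid for |w/d| < 1, i.e. |z − z₀| < |d|.
Radius of convergence: R = |1 − z₀| = |5| = 5 (distance from z₀ to the singularity z = 1).

c_0 = 1/5, c_1 = 1/25; R = 5.


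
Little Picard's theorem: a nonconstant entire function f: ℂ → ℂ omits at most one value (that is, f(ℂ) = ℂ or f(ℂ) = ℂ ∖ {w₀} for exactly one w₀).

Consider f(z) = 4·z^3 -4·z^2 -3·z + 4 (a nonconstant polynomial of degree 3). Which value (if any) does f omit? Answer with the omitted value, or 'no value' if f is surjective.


Little Picard bounds the complement of f(ℂ) to at most one point.
For every w ∈ ℂ, the equation p(z) − w = 0 is a nonconstant polynomial in z and hence has at least one root by the fundamental theorem of algebra. So p is surjective onto ℂ, omitting no value.

Omitted value: no value.


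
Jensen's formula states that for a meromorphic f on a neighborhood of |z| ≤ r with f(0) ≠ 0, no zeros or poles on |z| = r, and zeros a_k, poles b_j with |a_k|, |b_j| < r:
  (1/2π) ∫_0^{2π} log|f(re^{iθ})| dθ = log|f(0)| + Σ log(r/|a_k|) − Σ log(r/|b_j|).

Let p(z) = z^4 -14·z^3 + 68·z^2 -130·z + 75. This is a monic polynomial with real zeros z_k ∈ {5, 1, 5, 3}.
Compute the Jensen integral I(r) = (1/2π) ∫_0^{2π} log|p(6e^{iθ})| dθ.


Zeros: 1, 3, 5, 5; r = 6.
Inside |z| < r: 1, 3, 5, 5. Outside (|z| ≥ r): ∅.
p(0) = 75, so log|p(0)| = log(75) = 4.3175.
Apply Jensen: I(r) = log|p(0)| + Σ_k log(r/|z_k|), summed over zeros inside |z| < r.
  log(r/|z_k|) for z_k = 5: log(6/5) = 0.1823
  log(r/|z_k|) for z_k = 1: log(6/1) = 1.7918
  log(r/|z_k|) for z_k = 5: log(6/5) = 0.1823
  log(r/|z_k|) for z_k = 3: log(6/3) = 0.6931
Sum over inside zeros: 2.8495.
I(r) = log|p(0)| + (inside sum) = 4.3175 + 2.8495 = 7.1670.
Closed form (all zeros inside, monic): I(r) = n·log(r) = 4·log(6) = 7.1670. ✓

I(r) ≈ 7.1670.


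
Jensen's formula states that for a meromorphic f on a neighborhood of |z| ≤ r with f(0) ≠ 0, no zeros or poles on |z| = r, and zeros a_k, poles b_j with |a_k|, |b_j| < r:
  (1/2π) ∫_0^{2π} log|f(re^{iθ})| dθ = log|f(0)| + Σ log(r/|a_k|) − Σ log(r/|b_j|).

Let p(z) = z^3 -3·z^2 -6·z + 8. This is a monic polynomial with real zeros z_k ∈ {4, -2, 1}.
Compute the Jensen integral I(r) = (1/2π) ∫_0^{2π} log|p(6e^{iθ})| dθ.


Zeros: -2, 1, 4; r = 6.
Inside |z| < r: -2, 1, 4. Outside (|z| ≥ r): ∅.
p(0) = 8, so log|p(0)| = log(8) = 2.0794.
Apply Jensen: I(r) = log|p(0)| + Σ_k log(r/|z_k|), summed over zeros inside |z| < r.
  log(r/|z_k|) for z_k = 4: log(6/4) = 0.4055
  log(r/|z_k|) for z_k = -2: log(6/2) = 1.0986
  log(r/|z_k|) for z_k = 1: log(6/1) = 1.7918
Sum over inside zeros: 3.2958.
I(r) = log|p(0)| + (inside sum) = 2.0794 + 3.2958 = 5.3753.
Closed form (all zeros inside, monic): I(r) = n·log(r) = 3·log(6) = 5.3753. ✓

I(r) ≈ 5.3753.


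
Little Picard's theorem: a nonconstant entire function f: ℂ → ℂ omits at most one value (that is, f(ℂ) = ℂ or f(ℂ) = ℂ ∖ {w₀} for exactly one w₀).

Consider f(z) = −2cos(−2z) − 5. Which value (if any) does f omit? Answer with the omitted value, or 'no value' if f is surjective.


Little Picard bounds the complement of f(ℂ) to at most one point.
cos is entire and surjective onto ℂ: for every w ∈ ℂ, cos(ζ) = w has a solution ζ ∈ ℂ (e.g., via the complex inverse arccos). With ζ = −2z this gives z = ζ/(-2). Then -2·cos(−2z) takes every value in -2·ℂ = ℂ, and adding -5 is a bijection of ℂ. So f is surjective and omits no value. (Note: only on the real line is cos bounded by [−1, 1].)

Omitted value: no value.


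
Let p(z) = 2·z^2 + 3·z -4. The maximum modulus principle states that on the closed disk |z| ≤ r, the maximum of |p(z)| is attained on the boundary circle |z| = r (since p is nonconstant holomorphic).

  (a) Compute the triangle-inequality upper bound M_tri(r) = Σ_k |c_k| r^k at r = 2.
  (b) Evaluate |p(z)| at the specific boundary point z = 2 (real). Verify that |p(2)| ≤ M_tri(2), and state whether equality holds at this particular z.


Coefficients: c_0 = -4, c_1 = 3, c_2 = 2. Radius r = 2.
Part (a). Triangle bound: M_tri(r) = Σ_k |c_k| r^k
  = |-4|·2^0 + |3|·2^1 + |2|·2^2
  = 4 + 6 + 8 = 18.
This bounds M(r) := max_{|z|=r} |p(z)| from above; equality holds iff all terms c_k z^k can be made to align in phase at a single z on |z|=r.
Part (b). At z = 2 (real, on the circle |z| = r):
  p(2) = (-4)·2^0 + (3)·2^1 + (2)·2^2 = 10.
  |p(2)| = 10.
Check: |p(2)| = 10 ≤ 18 = M_tri(2). ✓ Equality does not hold at z = 2 (the coefficients have mixed signs, so the terms do not all align in phase there).

M_tri(2) = 18; |p(2)| = 10; equality at z=2: no.


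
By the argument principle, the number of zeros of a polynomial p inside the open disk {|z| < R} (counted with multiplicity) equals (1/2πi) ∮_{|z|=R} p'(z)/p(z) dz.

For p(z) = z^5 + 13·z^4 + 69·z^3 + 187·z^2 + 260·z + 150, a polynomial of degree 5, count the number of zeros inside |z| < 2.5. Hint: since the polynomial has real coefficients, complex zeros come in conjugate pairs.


The zeros of p are: (-2 + 1i), (-2 - 1i), -3, (-3 + 1i), (-3 - 1i).
Their magnitudes are: 2.236, 2.236, 3, 3.162, 3.162.
Zeros with |z| < R = 2.5: (-2 + 1i), (-2 - 1i).
Count = 2.
By the argument principle, (1/2πi) ∮_{|z|=R} p'(z)/p(z) dz equals exactly this count.

Number of zeros inside |z| < 2.5: 2.


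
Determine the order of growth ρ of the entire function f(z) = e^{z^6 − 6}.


|e^{z^6 − 6}| = e^{Re(1·z^6) + -6} ≤ e^{1|z|^6 + -6} = e^{1r^6 + -6} on |z| = r, so ρ ≤ 6. Choosing z on |z|=r so that 1·z^6 is real positive (always possible by picking arg z appropriately) gives |f(z)| = e^{1r^6 + -6}, matching the bound. The additive constant -6 does not affect log log M(r) ~ 6·log r. Hence ρ = 6.
Therefore ρ = 6.

Order ρ = 6.


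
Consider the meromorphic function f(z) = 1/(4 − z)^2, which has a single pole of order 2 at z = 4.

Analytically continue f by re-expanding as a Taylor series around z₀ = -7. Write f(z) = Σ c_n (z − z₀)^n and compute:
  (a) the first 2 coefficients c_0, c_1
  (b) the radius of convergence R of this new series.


Let w = z − z₀, so z = z₀ + w.
Then 4 − z = 4 − (z₀ + w) = (4 − z₀) − w = 11 − w.
f(z) = 1/(11 − w)^2 = (1/(11)^2) · (1 − w/(11))^{−2}.
By the binomial series (1−u)^{−2} = Σ_{n≥0} C(n+1, 1) u^n for |u|<1, with u = w/(11):
  c_n = C(n+1, 1) / (11)^(n+2).
  c_0 = 1/(11)^2 = 1/121.
  c_1 = 2/(11)^3 = 2/1331.
The series is valid for |w/d| < 1, i.e. |z − z₀| < |d|.
Radius of convergence: R = |4 − z₀| = |11| = 11 (distance from z₀ to the singularity z = 4).

c_0 = 1/121, c_1 = 2/1331; R = 11.


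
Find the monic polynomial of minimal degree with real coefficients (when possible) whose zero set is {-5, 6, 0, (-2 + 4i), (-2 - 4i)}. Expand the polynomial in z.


The polynomial is p(z) = ∏_{α ∈ S} (z − α), where S = {-5, 6, 0, (-2 + 4i), (-2 - 4i)}.
Expanding the product yields: p(z) = z^5 + 3·z^4 -14·z^3 -140·z^2 -600·z.
Note conjugate pairs combine to real quadratics: (z − (-2+4i))(z − (-2−4i)) = z² + 4z + 20.
The resulting polynomial has degree 5 and real coefficients as required.

p(z) = z^5 + 3·z^4 -14·z^3 -140·z^2 -600·z.


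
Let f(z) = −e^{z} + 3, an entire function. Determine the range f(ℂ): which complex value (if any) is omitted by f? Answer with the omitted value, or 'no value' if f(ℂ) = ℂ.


Little Picard bounds the complement of f(ℂ) to at most one point.
e^{z} is never zero on ℂ, so -1·e^{z} takes every value in ℂ ∖ {0}. Adding 3 shifts the range to ℂ ∖ {3}. Thus f omits exactly the value 3.

Omitted value: 3.


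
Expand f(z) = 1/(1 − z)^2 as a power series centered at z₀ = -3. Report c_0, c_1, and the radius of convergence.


Let w = z − z₀, so z = z₀ + w.
Then 1 − z = 1 − (z₀ + w) = (1 − z₀) − w = 4 − w.
f(z) = 1/(4 − w)^2 = (1/(4)^2) · (1 − w/(4))^{−2}.
By the binomial series (1−u)^{−2} = Σ_{n≥0} C(n+1, 1) u^n for |u|<1, with u = w/(4):
  c_n = C(n+1, 1) / (4)^(n+2).
  c_0 = 1/(4)^2 = 1/16.
  c_1 = 2/(4)^3 = 1/32.
The series is valid for |w/d| < 1, i.e. |z − z₀| < |d|.
Radius of convergence: R = |1 − z₀| = |4| = 4 (distance from z₀ to the singularity z = 1).

c_0 = 1/16, c_1 = 1/32; R = 4.


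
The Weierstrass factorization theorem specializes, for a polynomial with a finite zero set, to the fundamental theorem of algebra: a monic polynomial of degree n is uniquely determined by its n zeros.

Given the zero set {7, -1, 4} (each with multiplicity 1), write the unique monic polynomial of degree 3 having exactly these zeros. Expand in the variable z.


The polynomial is p(z) = ∏_{α ∈ S} (z − α), where S = {7, -1, 4}.
Expanding the product yields: p(z) = z^3 -10·z^2 + 17·z + 28.
The resulting polynomial has degree 3 and real coefficients as required.

p(z) = z^3 -10·z^2 + 17·z + 28.


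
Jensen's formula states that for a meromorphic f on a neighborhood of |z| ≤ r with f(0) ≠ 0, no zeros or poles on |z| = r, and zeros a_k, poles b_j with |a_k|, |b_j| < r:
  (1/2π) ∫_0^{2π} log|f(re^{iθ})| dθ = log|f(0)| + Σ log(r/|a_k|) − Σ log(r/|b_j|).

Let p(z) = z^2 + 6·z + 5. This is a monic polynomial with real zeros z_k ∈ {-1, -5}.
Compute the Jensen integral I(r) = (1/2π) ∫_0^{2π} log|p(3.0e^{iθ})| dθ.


Zeros: -5, -1; r = 3.0.
Inside |z| < r: -1. Outside (|z| ≥ r): -5.
p(0) = 5, so log|p(0)| = log(5) = 1.6094.
Apply Jensen: I(r) = log|p(0)| + Σ_k log(r/|z_k|), summed over zeros inside |z| < r.
  log(r/|z_k|) for z_k = -1: log(3.0/1) = 1.0986
  Outside zeros (-5) contribute nothing to the Jensen sum.
Sum over inside zeros: 1.0986.
I(r) = log|p(0)| + (inside sum) = 1.6094 + 1.0986 = 2.7081.
Note: since some zeros are outside |z| ≤ r, the simplified n·log(r) form does NOT apply — only the inside zeros contribute.

I(r) ≈ 2.7081.


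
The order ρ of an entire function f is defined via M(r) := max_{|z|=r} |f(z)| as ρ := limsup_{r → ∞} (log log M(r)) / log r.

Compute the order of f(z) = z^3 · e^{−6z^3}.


M(r) = max_{|z|=r} |1|·|z|^3·|e^{−6z^3}| = 1·r^3 · e^{6r^3} (the factors attain their maxima compatibly on |z|=r). Then log M(r) = log 1 + 3·log r + 6r^3, dominated by the last term, so log log M(r) ~ 3·log r. The polynomial factor 1z^3 contributes only a log r term and does not affect the order. ρ = 3.
Therefore ρ = 3.

Order ρ = 3.


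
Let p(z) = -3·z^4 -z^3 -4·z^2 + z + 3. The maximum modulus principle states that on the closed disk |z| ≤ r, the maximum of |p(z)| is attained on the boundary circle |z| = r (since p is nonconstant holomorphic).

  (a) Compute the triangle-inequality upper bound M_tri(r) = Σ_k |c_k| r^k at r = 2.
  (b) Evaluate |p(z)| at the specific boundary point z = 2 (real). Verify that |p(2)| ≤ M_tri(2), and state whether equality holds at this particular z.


Coefficients: c_0 = 3, c_1 = 1, c_2 = -4, c_3 = -1, c_4 = -3. Radius r = 2.
Part (a). Triangle bound: M_tri(r) = Σ_k |c_k| r^k
  = |3|·2^0 + |1|·2^1 + |-4|·2^2 + |-1|·2^3 + |-3|·2^4
  = 3 + 2 + 16 + 8 + 48 = 77.
This bounds M(r) := max_{|z|=r} |p(z)| from above; equality holds iff all terms c_k z^k can be made to align in phase at a single z on |z|=r.
Part (b). At z = 2 (real, on the circle |z| = r):
  p(2) = (3)·2^0 + (1)·2^1 + (-4)·2^2 + (-1)·2^3 + (-3)·2^4 = -67.
  |p(2)| = 67.
Check: |p(2)| = 67 ≤ 77 = M_tri(2). ✓ Equality does not hold at z = 2 (the coefficients have mixed signs, so the terms do not all align in phase there).

M_tri(2) = 77; |p(2)| = 67; equality at z=2: no.


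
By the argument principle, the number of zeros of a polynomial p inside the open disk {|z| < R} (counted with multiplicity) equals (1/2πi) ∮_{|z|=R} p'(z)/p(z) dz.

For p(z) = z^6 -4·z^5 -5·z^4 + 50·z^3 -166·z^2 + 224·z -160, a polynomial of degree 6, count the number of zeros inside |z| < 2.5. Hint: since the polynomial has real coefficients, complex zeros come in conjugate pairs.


The zeros of p are: (1 + 2i), (1 - 2i), (1 + 1i), (1 - 1i), -4, 4.
Their magnitudes are: 2.236, 2.236, 1.414, 1.414, 4, 4.
Zeros with |z| < R = 2.5: (1 + 2i), (1 - 2i), (1 + 1i), (1 - 1i).
Count = 4.
By the argument principle, (1/2πi) ∮_{|z|=R} p'(z)/p(z) dz equals exactly this count.

Number of zeros inside |z| < 2.5: 4.


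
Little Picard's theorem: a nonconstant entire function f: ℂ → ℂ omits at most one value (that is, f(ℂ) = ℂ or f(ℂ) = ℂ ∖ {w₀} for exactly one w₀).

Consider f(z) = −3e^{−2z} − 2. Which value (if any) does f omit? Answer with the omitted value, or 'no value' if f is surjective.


Little Picard bounds the complement of f(ℂ) to at most one point.
e^{−2z} is never zero on ℂ, so -3·e^{−2z} takes every value in ℂ ∖ {0}. Adding -2 shifts the range to ℂ ∖ {-2}. Thus f omits exactly the value -2.

Omitted value: -2.


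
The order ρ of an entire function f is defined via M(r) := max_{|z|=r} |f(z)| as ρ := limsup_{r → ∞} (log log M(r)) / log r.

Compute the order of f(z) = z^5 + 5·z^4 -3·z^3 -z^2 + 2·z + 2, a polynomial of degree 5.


|f(z)| ≤ Σ|c_k|·r^k = O(r^5) as r → ∞. Polynomial growth is O(e^{r^ε}) for every ε > 0 (since r^5/e^{r^ε} → 0), so ρ ≤ ε for all ε > 0, i.e. ρ = 0. Every nonconstant polynomial has order 0.
Therefore ρ = 0.

Order ρ = 0.


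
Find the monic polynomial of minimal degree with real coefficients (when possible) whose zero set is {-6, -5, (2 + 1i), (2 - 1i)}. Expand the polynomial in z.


The polynomial is p(z) = ∏_{α ∈ S} (z − α), where S = {-6, -5, (2 + 1i), (2 - 1i)}.
Expanding the product yields: p(z) = z^4 + 7·z^3 -9·z^2 -65·z + 150.
Note conjugate pairs combine to real quadratics: (z − (2+1i))(z − (2−1i)) = z² − 4z + 5.
The resulting polynomial has degree 4 and real coefficients as required.

p(z) = z^4 + 7·z^3 -9·z^2 -65·z + 150.


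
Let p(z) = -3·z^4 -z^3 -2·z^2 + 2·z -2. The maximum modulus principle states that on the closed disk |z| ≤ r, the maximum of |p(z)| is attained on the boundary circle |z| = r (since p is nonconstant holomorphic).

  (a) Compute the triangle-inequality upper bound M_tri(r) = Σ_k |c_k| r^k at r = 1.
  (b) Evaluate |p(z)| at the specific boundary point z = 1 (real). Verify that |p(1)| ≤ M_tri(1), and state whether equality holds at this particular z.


Coefficients: c_0 = -2, c_1 = 2, c_2 = -2, c_3 = -1, c_4 = -3. Radius r = 1.
Part (a). Triangle bound: M_tri(r) = Σ_k |c_k| r^k
  = |-2|·1^0 + |2|·1^1 + |-2|·1^2 + |-1|·1^3 + |-3|·1^4
  = 2 + 2 + 2 + 1 + 3 = 10.
This bounds M(r) := max_{|z|=r} |p(z)| from above; equality holds iff all terms c_k z^k can be made to align in phase at a single z on |z|=r.
Part (b). At z = 1 (real, on the circle |z| = r):
  p(1) = (-2)·1^0 + (2)·1^1 + (-2)·1^2 + (-1)·1^3 + (-3)·1^4 = -6.
  |p(1)| = 6.
Check: |p(1)| = 6 ≤ 10 = M_tri(1). ✓ Equality does not hold at z = 1 (the coefficients have mixed signs, so the terms do not all align in phase there).

M_tri(1) = 10; |p(1)| = 6; equality at z=1: no.


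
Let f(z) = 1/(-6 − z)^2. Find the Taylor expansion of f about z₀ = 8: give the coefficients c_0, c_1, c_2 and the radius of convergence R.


Let w = z − z₀, so z = z₀ + w.
Then -6 − z = -6 − (z₀ + w) = (-6 − z₀) − w = -14 − w.
f(z) = 1/(-14 − w)^2 = (1/(-14)^2) · (1 − w/(-14))^{−2}.
By the binomial series (1−u)^{−2} = Σ_{n≥0} C(n+1, 1) u^n for |u|<1, with u = w/(-14):
  c_n = C(n+1, 1) / (-14)^(n+2).
  c_0 = 1/(-14)^2 = 1/196.
  c_1 = 2/(-14)^3 = -1/1372.
  c_2 = 3/(-14)^4 = 3/38416.
The series is valid for |w/d| < 1, i.e. |z − z₀| < |d|.
Radius of convergence: R = |-6 − z₀| = |-14| = 14 (distance from z₀ to the singularity z = -6).

c_0 = 1/196, c_1 = -1/1372, c_2 = 3/38416; R = 14.


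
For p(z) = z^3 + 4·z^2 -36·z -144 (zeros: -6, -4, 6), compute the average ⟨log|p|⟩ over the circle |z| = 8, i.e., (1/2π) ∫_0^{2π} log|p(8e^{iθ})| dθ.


Zeros: -6, -4, 6; r = 8.
Inside |z| < r: -6, -4, 6. Outside (|z| ≥ r): ∅.
p(0) = -144, so log|p(0)| = log(144) = 4.9698.
Apply Jensen: I(r) = log|p(0)| + Σ_k log(r/|z_k|), summed over zeros inside |z| < r.
  log(r/|z_k|) for z_k = -6: log(8/6) = 0.2877
  log(r/|z_k|) for z_k = -4: log(8/4) = 0.6931
  log(r/|z_k|) for z_k = 6: log(8/6) = 0.2877
Sum over inside zeros: 1.2685.
I(r) = log|p(0)| + (inside sum) = 4.9698 + 1.2685 = 6.2383.
Closed form (all zeros inside, monic): I(r) = n·log(r) = 3·log(8) = 6.2383. ✓

I(r) ≈ 6.2383.


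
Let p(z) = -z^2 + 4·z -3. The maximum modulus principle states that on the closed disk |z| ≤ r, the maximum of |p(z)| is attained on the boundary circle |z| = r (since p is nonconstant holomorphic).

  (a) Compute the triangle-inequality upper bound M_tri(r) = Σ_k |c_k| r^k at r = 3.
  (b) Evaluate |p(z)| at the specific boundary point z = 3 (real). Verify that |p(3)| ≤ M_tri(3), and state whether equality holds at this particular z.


Coefficients: c_0 = -3, c_1 = 4, c_2 = -1. Radius r = 3.
Part (a). Triangle bound: M_tri(r) = Σ_k |c_k| r^k
  = |-3|·3^0 + |4|·3^1 + |-1|·3^2
  = 3 + 12 + 9 = 24.
This bounds M(r) := max_{|z|=r} |p(z)| from above; equality holds iff all terms c_k z^k can be made to align in phase at a single z on |z|=r.
Part (b). At z = 3 (real, on the circle |z| = r):
  p(3) = (-3)·3^0 + (4)·3^1 + (-1)·3^2 = 0.
  |p(3)| = 0.
Check: |p(3)| = 0 ≤ 24 = M_tri(3). ✓ Equality does not hold at z = 3 (the coefficients have mixed signs, so the terms do not all align in phase there).

M_tri(3) = 24; |p(3)| = 0; equality at z=3: no.


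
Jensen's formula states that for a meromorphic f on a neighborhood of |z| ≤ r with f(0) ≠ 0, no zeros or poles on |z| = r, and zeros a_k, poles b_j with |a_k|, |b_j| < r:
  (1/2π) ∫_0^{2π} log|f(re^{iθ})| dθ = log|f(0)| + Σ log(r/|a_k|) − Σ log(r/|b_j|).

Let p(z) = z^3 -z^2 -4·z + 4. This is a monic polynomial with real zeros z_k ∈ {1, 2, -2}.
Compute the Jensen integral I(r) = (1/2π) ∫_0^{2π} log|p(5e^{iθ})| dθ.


Zeros: -2, 1, 2; r = 5.
Inside |z| < r: -2, 1, 2. Outside (|z| ≥ r): ∅.
p(0) = 4, so log|p(0)| = log(4) = 1.3863.
Apply Jensen: I(r) = log|p(0)| + Σ_k log(r/|z_k|), summed over zeros inside |z| < r.
  log(r/|z_k|) for z_k = 1: log(5/1) = 1.6094
  log(r/|z_k|) for z_k = 2: log(5/2) = 0.9163
  log(r/|z_k|) for z_k = -2: log(5/2) = 0.9163
Sum over inside zeros: 3.4420.
I(r) = log|p(0)| + (inside sum) = 1.3863 + 3.4420 = 4.8283.
Closed form (all zeros inside, monic): I(r) = n·log(r) = 3·log(5) = 4.8283. ✓

I(r) ≈ 4.8283.


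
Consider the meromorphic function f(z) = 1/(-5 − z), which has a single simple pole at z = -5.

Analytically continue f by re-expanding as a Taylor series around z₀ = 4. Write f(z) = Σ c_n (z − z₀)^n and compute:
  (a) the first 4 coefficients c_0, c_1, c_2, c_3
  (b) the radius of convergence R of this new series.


Let w = z − z₀, so z = z₀ + w.
Then -5 − z = -5 − (z₀ + w) = (-5 − z₀) − w = -9 − w.
f(z) = 1/(-9 − w) = (1/(-9)) · 1/(1 − w/(-9)) = Σ_{n≥0} w^n / (-9)^(n+1).
So c_n = 1/(-9)^(n+1):
  c_0 = 1/(-9)^1 = -1/9.
  c_1 = 1/(-9)^2 = 1/81.
  c_2 = 1/(-9)^3 = -1/729.
  c_3 = 1/(-9)^4 = 1/6561.
The series is valid for |w/d| < 1, i.e. |z − z₀| < |d|.
Radius of convergence: R = |-5 − z₀| = |-9| = 9 (distance from z₀ to the singularity z = -5).

c_0 = -1/9, c_1 = 1/81, c_2 = -1/729, c_3 = 1/6561; R = 9.


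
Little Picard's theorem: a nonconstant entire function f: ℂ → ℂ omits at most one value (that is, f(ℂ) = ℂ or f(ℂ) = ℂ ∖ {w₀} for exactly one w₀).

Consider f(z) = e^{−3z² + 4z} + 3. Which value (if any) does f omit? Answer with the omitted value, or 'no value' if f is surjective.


Little Picard bounds the complement of f(ℂ) to at most one point.
The exponent g(z) = −3z² + 4z is a nonconstant polynomial, hence surjective onto ℂ. So e^{g(z)} takes every value in {e^w : w ∈ ℂ} = ℂ ∖ {0}. Adding 3 shifts the range to ℂ ∖ {3}. f omits exactly 3.

Omitted value: 3.


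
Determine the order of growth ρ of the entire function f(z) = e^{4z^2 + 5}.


|e^{4z^2 + 5}| = e^{Re(4·z^2) + 5} ≤ e^{4|z|^2 + 5} = e^{4r^2 + 5} on |z| = r, so ρ ≤ 2. Choosing z on |z|=r so that 4·z^2 is real positive (always possible by picking arg z appropriately) gives |f(z)| = e^{4r^2 + 5}, matching the bound. The additive constant 5 does not affect log log M(r) ~ 2·log r. Hence ρ = 2.
Therefore ρ = 2.

Order ρ = 2.


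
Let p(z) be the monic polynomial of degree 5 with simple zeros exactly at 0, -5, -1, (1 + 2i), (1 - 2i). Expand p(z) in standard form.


The polynomial is p(z) = ∏_{α ∈ S} (z − α), where S = {0, -5, -1, (1 + 2i), (1 - 2i)}.
Expanding the product yields: p(z) = z^5 + 4·z^4 -2·z^3 + 20·z^2 + 25·z.
Note conjugate pairs combine to real quadratics: (z − (1+2i))(z − (1−2i)) = z² − 2z + 5.
The resulting polynomial has degree 5 and real coefficients as required.

p(z) = z^5 + 4·z^4 -2·z^3 + 20·z^2 + 25·z.


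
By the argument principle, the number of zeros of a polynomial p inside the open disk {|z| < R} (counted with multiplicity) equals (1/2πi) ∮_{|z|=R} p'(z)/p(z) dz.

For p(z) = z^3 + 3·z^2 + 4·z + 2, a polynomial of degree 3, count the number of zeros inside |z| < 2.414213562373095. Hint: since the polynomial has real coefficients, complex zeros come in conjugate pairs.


The zeros of p are: -1, (-1 + 1i), (-1 - 1i).
Their magnitudes are: 1, 1.414, 1.414.
Zeros with |z| < R = 2.414213562373095: -1, (-1 + 1i), (-1 - 1i).
Count = 3.
By the argument principle, (1/2πi) ∮_{|z|=R} p'(z)/p(z) dz equals exactly this count.

Number of zeros inside |z| < 2.414213562373095: 3.


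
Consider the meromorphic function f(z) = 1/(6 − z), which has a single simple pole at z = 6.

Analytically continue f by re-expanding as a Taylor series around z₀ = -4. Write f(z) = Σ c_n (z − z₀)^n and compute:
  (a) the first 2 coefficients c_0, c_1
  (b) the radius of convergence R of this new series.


Let w = z − z₀, so z = z₀ + w.
Then 6 − z = 6 − (z₀ + w) = (6 − z₀) − w = 10 − w.
f(z) = 1/(10 − w) = (1/(10)) · 1/(1 − w/(10)) = Σ_{n≥0} w^n / (10)^(n+1).
So c_n = 1/(10)^(n+1):
  c_0 = 1/(10)^1 = 1/10.
  c_1 = 1/(10)^2 = 1/100.
The series is valid for |w/d| < 1, i.e. |z − z₀| < |d|.
Radius of convergence: R = |6 − z₀| = |10| = 10 (distance from z₀ to the singularity z = 6).

c_0 = 1/10, c_1 = 1/100; R = 10.


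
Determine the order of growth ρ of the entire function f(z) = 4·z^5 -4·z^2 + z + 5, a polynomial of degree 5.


|f(z)| ≤ Σ|c_k|·r^k = O(r^5) as r → ∞. Polynomial growth is O(e^{r^ε}) for every ε > 0 (since r^5/e^{r^ε} → 0), so ρ ≤ ε for all ε > 0, i.e. ρ = 0. Every nonconstant polynomial has order 0.
Therefore ρ = 0.

Order ρ = 0.


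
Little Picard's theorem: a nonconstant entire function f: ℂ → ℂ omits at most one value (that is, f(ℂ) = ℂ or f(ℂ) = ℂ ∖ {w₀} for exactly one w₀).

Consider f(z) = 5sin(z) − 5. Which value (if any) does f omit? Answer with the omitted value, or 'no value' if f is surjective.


Little Picard bounds the complement of f(ℂ) to at most one point.
sin is entire and surjective onto ℂ: for every w ∈ ℂ, sin(ζ) = w has a solution ζ ∈ ℂ (e.g., via the complex inverse arcsin). With ζ = z this gives z = ζ/(1). Then 5·sin(z) takes every value in 5·ℂ = ℂ, and adding -5 is a bijection of ℂ. So f is surjective and omits no value. (Note: only on the real line is sin bounded by [−1, 1].)

Omitted value: no value.
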